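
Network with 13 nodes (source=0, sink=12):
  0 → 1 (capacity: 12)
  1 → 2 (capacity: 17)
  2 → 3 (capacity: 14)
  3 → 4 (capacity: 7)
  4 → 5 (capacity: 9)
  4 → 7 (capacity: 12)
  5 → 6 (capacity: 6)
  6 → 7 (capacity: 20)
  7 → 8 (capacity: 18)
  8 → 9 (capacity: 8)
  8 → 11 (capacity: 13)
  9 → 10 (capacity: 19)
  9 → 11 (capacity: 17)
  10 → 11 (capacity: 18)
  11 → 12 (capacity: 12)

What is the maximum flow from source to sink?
Maximum flow = 7

Max flow: 7

Flow assignment:
  0 → 1: 7/12
  1 → 2: 7/17
  2 → 3: 7/14
  3 → 4: 7/7
  4 → 7: 7/12
  7 → 8: 7/18
  8 → 11: 7/13
  11 → 12: 7/12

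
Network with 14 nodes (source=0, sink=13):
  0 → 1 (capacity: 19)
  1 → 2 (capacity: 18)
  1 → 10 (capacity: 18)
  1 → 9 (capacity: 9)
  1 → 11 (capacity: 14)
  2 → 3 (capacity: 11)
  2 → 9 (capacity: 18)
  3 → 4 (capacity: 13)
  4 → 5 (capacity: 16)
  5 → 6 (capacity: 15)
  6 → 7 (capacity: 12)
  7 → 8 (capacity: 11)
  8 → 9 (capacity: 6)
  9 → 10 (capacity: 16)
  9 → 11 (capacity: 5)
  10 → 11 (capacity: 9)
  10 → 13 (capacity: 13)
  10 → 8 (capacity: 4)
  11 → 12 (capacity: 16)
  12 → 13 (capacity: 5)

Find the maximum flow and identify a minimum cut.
Max flow = 18, Min cut edges: (10,13), (12,13)

Maximum flow: 18
Minimum cut: (10,13), (12,13)
Partition: S = [0, 1, 2, 3, 4, 5, 6, 7, 8, 9, 10, 11, 12], T = [13]

Max-flow min-cut theorem verified: both equal 18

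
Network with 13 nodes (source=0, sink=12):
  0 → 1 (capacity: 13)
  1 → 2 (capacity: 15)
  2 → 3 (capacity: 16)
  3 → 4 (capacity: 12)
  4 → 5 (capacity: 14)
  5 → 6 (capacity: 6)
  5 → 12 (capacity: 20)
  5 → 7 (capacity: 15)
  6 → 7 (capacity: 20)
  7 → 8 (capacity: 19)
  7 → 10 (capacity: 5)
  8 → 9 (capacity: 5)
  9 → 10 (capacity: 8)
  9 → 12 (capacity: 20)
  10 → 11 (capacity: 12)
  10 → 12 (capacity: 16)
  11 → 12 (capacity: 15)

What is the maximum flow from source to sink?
Maximum flow = 12

Max flow: 12

Flow assignment:
  0 → 1: 12/13
  1 → 2: 12/15
  2 → 3: 12/16
  3 → 4: 12/12
  4 → 5: 12/14
  5 → 12: 12/20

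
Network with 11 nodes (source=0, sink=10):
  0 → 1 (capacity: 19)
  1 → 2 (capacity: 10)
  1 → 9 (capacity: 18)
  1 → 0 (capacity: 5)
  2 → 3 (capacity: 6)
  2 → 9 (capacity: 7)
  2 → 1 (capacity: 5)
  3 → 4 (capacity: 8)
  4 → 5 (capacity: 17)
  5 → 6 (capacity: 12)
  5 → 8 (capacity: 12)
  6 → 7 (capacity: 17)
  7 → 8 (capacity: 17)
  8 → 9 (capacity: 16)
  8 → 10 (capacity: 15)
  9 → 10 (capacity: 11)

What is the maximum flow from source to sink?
Maximum flow = 17

Max flow: 17

Flow assignment:
  0 → 1: 17/19
  1 → 2: 8/10
  1 → 9: 9/18
  2 → 3: 6/6
  2 → 9: 2/7
  3 → 4: 6/8
  4 → 5: 6/17
  5 → 8: 6/12
  8 → 10: 6/15
  9 → 10: 11/11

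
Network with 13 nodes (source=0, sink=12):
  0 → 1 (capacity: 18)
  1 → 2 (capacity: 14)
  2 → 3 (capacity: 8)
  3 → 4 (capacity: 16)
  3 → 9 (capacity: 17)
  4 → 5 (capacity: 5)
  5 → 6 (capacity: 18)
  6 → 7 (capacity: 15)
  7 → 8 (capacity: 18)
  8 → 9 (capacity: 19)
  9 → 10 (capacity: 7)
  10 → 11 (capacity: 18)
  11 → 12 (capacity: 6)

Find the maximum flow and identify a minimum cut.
Max flow = 6, Min cut edges: (11,12)

Maximum flow: 6
Minimum cut: (11,12)
Partition: S = [0, 1, 2, 3, 4, 5, 6, 7, 8, 9, 10, 11], T = [12]

Max-flow min-cut theorem verified: both equal 6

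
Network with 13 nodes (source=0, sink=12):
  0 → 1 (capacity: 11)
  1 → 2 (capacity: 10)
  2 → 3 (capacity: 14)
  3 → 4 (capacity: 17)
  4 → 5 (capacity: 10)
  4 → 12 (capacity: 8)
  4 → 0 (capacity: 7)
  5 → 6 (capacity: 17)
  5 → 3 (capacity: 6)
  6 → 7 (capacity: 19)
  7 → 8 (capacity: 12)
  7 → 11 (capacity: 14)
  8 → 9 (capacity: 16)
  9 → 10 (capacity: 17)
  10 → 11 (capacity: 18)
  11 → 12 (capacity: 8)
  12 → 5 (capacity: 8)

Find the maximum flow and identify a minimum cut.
Max flow = 10, Min cut edges: (1,2)

Maximum flow: 10
Minimum cut: (1,2)
Partition: S = [0, 1], T = [2, 3, 4, 5, 6, 7, 8, 9, 10, 11, 12]

Max-flow min-cut theorem verified: both equal 10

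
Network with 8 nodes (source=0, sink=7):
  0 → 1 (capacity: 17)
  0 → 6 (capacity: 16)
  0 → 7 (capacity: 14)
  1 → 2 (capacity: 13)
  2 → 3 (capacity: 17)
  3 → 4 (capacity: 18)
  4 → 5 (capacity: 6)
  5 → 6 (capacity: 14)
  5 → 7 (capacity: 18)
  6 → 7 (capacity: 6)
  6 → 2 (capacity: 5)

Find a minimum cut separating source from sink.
Min cut value = 26, edges: (0,7), (4,5), (6,7)

Min cut value: 26
Partition: S = [0, 1, 2, 3, 4, 6], T = [5, 7]
Cut edges: (0,7), (4,5), (6,7)

By max-flow min-cut theorem, max flow = min cut = 26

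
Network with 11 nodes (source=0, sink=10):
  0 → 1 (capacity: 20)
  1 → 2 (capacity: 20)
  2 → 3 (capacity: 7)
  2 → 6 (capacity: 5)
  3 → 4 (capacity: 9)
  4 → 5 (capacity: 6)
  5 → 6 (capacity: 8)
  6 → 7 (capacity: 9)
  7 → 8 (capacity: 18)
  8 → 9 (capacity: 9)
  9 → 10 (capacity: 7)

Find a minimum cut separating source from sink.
Min cut value = 7, edges: (9,10)

Min cut value: 7
Partition: S = [0, 1, 2, 3, 4, 5, 6, 7, 8, 9], T = [10]
Cut edges: (9,10)

By max-flow min-cut theorem, max flow = min cut = 7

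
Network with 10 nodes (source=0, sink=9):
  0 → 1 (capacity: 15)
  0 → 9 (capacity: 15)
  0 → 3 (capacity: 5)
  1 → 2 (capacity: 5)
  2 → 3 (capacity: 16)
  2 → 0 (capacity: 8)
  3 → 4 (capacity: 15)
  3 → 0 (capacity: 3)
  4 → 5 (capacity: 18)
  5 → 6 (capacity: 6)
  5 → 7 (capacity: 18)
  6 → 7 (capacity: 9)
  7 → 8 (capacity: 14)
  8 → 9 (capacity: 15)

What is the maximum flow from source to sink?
Maximum flow = 25

Max flow: 25

Flow assignment:
  0 → 1: 5/15
  0 → 9: 15/15
  0 → 3: 5/5
  1 → 2: 5/5
  2 → 3: 5/16
  3 → 4: 10/15
  4 → 5: 10/18
  5 → 7: 10/18
  7 → 8: 10/14
  8 → 9: 10/15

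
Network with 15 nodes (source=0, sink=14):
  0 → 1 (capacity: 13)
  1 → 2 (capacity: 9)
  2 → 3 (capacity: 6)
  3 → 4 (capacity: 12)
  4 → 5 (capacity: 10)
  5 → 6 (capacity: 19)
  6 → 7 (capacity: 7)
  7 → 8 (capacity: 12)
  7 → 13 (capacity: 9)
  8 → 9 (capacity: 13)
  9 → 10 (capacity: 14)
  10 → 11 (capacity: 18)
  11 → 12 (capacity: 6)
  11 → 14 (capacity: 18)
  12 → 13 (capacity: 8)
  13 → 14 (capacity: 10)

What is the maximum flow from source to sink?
Maximum flow = 6

Max flow: 6

Flow assignment:
  0 → 1: 6/13
  1 → 2: 6/9
  2 → 3: 6/6
  3 → 4: 6/12
  4 → 5: 6/10
  5 → 6: 6/19
  6 → 7: 6/7
  7 → 13: 6/9
  13 → 14: 6/10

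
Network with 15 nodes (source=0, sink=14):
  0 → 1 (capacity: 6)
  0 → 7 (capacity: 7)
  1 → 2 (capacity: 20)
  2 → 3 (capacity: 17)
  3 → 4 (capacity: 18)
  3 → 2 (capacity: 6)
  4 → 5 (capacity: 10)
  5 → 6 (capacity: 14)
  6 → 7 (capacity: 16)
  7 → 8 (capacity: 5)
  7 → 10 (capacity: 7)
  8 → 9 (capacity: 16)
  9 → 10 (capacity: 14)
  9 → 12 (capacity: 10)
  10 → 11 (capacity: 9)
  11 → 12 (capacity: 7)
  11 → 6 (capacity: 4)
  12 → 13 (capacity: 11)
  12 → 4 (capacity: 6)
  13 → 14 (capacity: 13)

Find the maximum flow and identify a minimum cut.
Max flow = 11, Min cut edges: (12,13)

Maximum flow: 11
Minimum cut: (12,13)
Partition: S = [0, 1, 2, 3, 4, 5, 6, 7, 8, 9, 10, 11, 12], T = [13, 14]

Max-flow min-cut theorem verified: both equal 11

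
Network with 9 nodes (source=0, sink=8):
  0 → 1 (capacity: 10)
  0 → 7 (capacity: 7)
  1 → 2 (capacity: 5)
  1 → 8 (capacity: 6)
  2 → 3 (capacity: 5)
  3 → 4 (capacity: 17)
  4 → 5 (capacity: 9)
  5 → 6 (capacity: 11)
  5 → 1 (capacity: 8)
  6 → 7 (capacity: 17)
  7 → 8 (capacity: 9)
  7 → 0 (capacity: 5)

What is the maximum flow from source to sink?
Maximum flow = 15

Max flow: 15

Flow assignment:
  0 → 1: 10/10
  0 → 7: 5/7
  1 → 2: 4/5
  1 → 8: 6/6
  2 → 3: 4/5
  3 → 4: 4/17
  4 → 5: 4/9
  5 → 6: 4/11
  6 → 7: 4/17
  7 → 8: 9/9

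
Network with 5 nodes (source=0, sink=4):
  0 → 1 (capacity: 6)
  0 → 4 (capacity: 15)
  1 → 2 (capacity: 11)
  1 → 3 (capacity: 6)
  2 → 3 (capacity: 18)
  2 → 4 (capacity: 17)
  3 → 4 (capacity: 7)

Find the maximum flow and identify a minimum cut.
Max flow = 21, Min cut edges: (0,1), (0,4)

Maximum flow: 21
Minimum cut: (0,1), (0,4)
Partition: S = [0], T = [1, 2, 3, 4]

Max-flow min-cut theorem verified: both equal 21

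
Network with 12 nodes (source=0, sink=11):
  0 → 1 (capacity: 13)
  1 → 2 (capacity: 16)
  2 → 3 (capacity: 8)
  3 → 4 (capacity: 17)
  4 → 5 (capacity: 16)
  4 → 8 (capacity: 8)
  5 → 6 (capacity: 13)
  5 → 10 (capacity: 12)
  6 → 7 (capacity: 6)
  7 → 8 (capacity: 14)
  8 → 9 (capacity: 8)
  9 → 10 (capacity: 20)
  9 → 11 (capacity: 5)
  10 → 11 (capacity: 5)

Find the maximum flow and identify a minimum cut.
Max flow = 8, Min cut edges: (2,3)

Maximum flow: 8
Minimum cut: (2,3)
Partition: S = [0, 1, 2], T = [3, 4, 5, 6, 7, 8, 9, 10, 11]

Max-flow min-cut theorem verified: both equal 8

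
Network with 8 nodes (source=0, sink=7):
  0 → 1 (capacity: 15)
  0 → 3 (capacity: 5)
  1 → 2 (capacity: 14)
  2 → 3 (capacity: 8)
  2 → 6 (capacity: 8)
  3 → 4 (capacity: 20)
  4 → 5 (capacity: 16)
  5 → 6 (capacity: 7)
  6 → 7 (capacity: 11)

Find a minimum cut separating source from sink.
Min cut value = 11, edges: (6,7)

Min cut value: 11
Partition: S = [0, 1, 2, 3, 4, 5, 6], T = [7]
Cut edges: (6,7)

By max-flow min-cut theorem, max flow = min cut = 11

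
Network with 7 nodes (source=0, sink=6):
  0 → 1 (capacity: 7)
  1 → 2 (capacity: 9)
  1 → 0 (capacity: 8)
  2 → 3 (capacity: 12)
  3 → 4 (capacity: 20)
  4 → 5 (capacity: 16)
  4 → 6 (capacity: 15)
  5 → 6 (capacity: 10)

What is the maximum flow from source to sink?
Maximum flow = 7

Max flow: 7

Flow assignment:
  0 → 1: 7/7
  1 → 2: 7/9
  2 → 3: 7/12
  3 → 4: 7/20
  4 → 6: 7/15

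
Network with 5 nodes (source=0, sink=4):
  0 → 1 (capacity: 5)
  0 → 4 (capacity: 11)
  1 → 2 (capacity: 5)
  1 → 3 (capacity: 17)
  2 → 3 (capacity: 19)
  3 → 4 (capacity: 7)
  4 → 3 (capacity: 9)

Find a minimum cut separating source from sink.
Min cut value = 16, edges: (0,1), (0,4)

Min cut value: 16
Partition: S = [0], T = [1, 2, 3, 4]
Cut edges: (0,1), (0,4)

By max-flow min-cut theorem, max flow = min cut = 16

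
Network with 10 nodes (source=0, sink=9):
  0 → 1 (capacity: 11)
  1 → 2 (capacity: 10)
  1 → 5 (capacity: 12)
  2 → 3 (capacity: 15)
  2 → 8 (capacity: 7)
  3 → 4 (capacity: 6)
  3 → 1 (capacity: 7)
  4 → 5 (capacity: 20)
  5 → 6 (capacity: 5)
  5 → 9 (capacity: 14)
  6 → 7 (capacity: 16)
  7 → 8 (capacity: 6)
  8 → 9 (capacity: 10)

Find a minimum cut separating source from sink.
Min cut value = 11, edges: (0,1)

Min cut value: 11
Partition: S = [0], T = [1, 2, 3, 4, 5, 6, 7, 8, 9]
Cut edges: (0,1)

By max-flow min-cut theorem, max flow = min cut = 11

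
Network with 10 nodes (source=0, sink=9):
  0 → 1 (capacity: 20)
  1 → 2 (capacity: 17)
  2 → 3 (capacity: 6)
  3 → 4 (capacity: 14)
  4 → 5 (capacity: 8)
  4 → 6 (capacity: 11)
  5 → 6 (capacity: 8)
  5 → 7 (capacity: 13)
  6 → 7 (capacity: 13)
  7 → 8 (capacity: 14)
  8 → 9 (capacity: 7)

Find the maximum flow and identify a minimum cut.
Max flow = 6, Min cut edges: (2,3)

Maximum flow: 6
Minimum cut: (2,3)
Partition: S = [0, 1, 2], T = [3, 4, 5, 6, 7, 8, 9]

Max-flow min-cut theorem verified: both equal 6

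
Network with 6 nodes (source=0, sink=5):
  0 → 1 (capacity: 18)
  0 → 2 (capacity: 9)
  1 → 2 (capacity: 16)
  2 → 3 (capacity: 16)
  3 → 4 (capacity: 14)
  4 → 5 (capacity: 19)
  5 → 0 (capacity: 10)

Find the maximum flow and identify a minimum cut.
Max flow = 14, Min cut edges: (3,4)

Maximum flow: 14
Minimum cut: (3,4)
Partition: S = [0, 1, 2, 3], T = [4, 5]

Max-flow min-cut theorem verified: both equal 14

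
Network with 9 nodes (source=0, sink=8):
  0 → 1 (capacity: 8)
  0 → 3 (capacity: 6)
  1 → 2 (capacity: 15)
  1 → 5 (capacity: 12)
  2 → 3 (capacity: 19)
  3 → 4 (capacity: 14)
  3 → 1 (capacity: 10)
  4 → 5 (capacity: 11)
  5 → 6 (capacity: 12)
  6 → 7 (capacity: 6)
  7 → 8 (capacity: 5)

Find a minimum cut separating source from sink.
Min cut value = 5, edges: (7,8)

Min cut value: 5
Partition: S = [0, 1, 2, 3, 4, 5, 6, 7], T = [8]
Cut edges: (7,8)

By max-flow min-cut theorem, max flow = min cut = 5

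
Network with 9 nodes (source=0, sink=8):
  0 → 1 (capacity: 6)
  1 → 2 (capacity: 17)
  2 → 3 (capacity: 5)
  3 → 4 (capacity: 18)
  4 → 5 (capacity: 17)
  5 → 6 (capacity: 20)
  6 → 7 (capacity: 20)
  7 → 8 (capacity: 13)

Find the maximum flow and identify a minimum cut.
Max flow = 5, Min cut edges: (2,3)

Maximum flow: 5
Minimum cut: (2,3)
Partition: S = [0, 1, 2], T = [3, 4, 5, 6, 7, 8]

Max-flow min-cut theorem verified: both equal 5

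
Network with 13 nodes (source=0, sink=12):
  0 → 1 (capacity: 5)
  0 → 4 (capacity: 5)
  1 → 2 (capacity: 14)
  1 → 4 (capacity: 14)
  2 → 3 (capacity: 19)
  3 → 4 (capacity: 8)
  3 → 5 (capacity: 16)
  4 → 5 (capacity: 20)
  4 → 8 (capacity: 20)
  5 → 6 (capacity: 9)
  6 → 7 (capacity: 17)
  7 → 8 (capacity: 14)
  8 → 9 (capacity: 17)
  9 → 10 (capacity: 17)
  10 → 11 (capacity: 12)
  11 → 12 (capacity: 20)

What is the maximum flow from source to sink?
Maximum flow = 10

Max flow: 10

Flow assignment:
  0 → 1: 5/5
  0 → 4: 5/5
  1 → 4: 5/14
  4 → 8: 10/20
  8 → 9: 10/17
  9 → 10: 10/17
  10 → 11: 10/12
  11 → 12: 10/20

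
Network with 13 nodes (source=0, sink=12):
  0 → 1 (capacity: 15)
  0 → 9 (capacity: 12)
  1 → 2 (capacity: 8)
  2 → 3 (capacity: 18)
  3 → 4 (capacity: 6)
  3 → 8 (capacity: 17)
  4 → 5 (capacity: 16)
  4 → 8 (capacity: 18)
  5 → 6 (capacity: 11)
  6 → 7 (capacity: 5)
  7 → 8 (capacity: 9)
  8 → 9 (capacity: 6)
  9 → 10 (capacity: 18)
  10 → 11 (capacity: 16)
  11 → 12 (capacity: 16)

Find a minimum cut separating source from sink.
Min cut value = 16, edges: (11,12)

Min cut value: 16
Partition: S = [0, 1, 2, 3, 4, 5, 6, 7, 8, 9, 10, 11], T = [12]
Cut edges: (11,12)

By max-flow min-cut theorem, max flow = min cut = 16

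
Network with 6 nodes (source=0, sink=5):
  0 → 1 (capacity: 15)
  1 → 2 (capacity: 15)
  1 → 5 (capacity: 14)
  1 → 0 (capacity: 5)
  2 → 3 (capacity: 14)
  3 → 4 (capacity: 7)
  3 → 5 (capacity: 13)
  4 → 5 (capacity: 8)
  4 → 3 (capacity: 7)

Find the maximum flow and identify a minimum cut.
Max flow = 15, Min cut edges: (0,1)

Maximum flow: 15
Minimum cut: (0,1)
Partition: S = [0], T = [1, 2, 3, 4, 5]

Max-flow min-cut theorem verified: both equal 15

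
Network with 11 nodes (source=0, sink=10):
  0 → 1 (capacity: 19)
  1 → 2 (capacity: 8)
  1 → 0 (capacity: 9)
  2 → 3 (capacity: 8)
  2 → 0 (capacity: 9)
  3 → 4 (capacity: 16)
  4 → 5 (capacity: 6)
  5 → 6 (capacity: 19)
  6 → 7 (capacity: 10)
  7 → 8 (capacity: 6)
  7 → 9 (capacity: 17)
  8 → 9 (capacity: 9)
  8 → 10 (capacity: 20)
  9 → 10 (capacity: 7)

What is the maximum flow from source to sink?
Maximum flow = 6

Max flow: 6

Flow assignment:
  0 → 1: 8/19
  1 → 2: 8/8
  2 → 3: 6/8
  2 → 0: 2/9
  3 → 4: 6/16
  4 → 5: 6/6
  5 → 6: 6/19
  6 → 7: 6/10
  7 → 8: 6/6
  8 → 10: 6/20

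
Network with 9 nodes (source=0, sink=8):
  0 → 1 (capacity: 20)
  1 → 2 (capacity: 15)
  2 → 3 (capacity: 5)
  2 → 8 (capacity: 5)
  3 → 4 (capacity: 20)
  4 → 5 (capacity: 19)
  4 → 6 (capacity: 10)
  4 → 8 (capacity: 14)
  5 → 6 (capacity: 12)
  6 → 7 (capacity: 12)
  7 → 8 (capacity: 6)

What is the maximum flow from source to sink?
Maximum flow = 10

Max flow: 10

Flow assignment:
  0 → 1: 10/20
  1 → 2: 10/15
  2 → 3: 5/5
  2 → 8: 5/5
  3 → 4: 5/20
  4 → 8: 5/14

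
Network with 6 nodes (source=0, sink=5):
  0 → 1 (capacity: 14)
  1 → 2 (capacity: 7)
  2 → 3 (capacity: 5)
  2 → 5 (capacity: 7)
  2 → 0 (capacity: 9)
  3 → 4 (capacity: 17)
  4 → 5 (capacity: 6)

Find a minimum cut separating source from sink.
Min cut value = 7, edges: (1,2)

Min cut value: 7
Partition: S = [0, 1], T = [2, 3, 4, 5]
Cut edges: (1,2)

By max-flow min-cut theorem, max flow = min cut = 7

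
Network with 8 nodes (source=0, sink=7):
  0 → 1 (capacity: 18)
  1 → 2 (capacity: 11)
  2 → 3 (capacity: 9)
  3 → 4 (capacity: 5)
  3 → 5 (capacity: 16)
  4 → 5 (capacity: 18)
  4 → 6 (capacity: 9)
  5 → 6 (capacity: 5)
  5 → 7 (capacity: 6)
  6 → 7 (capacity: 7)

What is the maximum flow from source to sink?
Maximum flow = 9

Max flow: 9

Flow assignment:
  0 → 1: 9/18
  1 → 2: 9/11
  2 → 3: 9/9
  3 → 5: 9/16
  5 → 6: 3/5
  5 → 7: 6/6
  6 → 7: 3/7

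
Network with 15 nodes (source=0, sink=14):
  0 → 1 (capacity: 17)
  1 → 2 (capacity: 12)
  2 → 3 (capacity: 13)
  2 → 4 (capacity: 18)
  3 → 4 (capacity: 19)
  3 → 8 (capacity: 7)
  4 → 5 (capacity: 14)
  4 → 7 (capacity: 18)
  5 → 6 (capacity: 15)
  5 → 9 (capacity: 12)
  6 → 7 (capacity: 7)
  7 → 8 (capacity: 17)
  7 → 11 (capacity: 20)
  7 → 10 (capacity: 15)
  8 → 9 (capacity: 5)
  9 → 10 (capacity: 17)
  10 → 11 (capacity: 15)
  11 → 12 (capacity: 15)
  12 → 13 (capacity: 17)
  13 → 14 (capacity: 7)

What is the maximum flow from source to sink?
Maximum flow = 7

Max flow: 7

Flow assignment:
  0 → 1: 7/17
  1 → 2: 7/12
  2 → 4: 7/18
  4 → 7: 7/18
  7 → 11: 7/20
  11 → 12: 7/15
  12 → 13: 7/17
  13 → 14: 7/7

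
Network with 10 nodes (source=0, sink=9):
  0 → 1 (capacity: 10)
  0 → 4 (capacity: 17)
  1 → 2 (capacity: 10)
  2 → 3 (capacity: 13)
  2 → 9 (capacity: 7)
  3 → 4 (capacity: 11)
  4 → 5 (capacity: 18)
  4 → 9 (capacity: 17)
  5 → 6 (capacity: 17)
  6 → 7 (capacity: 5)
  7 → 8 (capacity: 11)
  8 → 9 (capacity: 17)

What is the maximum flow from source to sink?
Maximum flow = 27

Max flow: 27

Flow assignment:
  0 → 1: 10/10
  0 → 4: 17/17
  1 → 2: 10/10
  2 → 3: 3/13
  2 → 9: 7/7
  3 → 4: 3/11
  4 → 5: 3/18
  4 → 9: 17/17
  5 → 6: 3/17
  6 → 7: 3/5
  7 → 8: 3/11
  8 → 9: 3/17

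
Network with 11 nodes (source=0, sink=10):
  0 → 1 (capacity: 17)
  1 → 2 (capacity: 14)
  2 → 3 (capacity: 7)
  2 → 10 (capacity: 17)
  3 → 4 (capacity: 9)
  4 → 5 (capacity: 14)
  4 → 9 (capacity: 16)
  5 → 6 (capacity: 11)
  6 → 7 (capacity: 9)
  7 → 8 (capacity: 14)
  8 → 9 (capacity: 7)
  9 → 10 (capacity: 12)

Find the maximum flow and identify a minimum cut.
Max flow = 14, Min cut edges: (1,2)

Maximum flow: 14
Minimum cut: (1,2)
Partition: S = [0, 1], T = [2, 3, 4, 5, 6, 7, 8, 9, 10]

Max-flow min-cut theorem verified: both equal 14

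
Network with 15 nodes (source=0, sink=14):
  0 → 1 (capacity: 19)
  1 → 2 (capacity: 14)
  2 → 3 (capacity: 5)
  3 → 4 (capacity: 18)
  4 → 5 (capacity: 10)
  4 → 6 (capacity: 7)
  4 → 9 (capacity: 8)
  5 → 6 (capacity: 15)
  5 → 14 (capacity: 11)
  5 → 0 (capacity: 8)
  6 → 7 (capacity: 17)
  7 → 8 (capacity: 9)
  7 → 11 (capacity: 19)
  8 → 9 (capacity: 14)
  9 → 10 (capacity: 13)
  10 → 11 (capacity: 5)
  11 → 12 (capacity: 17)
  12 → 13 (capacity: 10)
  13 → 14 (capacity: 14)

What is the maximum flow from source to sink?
Maximum flow = 5

Max flow: 5

Flow assignment:
  0 → 1: 5/19
  1 → 2: 5/14
  2 → 3: 5/5
  3 → 4: 5/18
  4 → 5: 5/10
  5 → 14: 5/11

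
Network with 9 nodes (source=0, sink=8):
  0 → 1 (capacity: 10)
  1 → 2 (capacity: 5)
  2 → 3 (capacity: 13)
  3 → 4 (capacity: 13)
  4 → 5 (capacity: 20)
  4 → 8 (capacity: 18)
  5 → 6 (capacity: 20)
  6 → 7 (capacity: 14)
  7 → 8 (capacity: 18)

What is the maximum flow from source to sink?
Maximum flow = 5

Max flow: 5

Flow assignment:
  0 → 1: 5/10
  1 → 2: 5/5
  2 → 3: 5/13
  3 → 4: 5/13
  4 → 8: 5/18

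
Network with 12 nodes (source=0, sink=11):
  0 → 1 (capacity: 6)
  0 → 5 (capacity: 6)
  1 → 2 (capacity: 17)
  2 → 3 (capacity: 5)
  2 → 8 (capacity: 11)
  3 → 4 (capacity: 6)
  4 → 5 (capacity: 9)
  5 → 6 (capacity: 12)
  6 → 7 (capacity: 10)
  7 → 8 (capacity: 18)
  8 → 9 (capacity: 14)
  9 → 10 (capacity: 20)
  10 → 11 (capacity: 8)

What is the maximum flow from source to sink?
Maximum flow = 8

Max flow: 8

Flow assignment:
  0 → 1: 2/6
  0 → 5: 6/6
  1 → 2: 2/17
  2 → 8: 2/11
  5 → 6: 6/12
  6 → 7: 6/10
  7 → 8: 6/18
  8 → 9: 8/14
  9 → 10: 8/20
  10 → 11: 8/8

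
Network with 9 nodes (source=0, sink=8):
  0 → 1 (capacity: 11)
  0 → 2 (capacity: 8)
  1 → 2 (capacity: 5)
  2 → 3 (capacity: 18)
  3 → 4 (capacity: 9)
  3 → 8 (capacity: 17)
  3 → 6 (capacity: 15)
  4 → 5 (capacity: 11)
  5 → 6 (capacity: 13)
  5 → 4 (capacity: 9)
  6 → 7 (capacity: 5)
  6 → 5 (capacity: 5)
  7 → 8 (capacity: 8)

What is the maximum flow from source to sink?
Maximum flow = 13

Max flow: 13

Flow assignment:
  0 → 1: 5/11
  0 → 2: 8/8
  1 → 2: 5/5
  2 → 3: 13/18
  3 → 8: 13/17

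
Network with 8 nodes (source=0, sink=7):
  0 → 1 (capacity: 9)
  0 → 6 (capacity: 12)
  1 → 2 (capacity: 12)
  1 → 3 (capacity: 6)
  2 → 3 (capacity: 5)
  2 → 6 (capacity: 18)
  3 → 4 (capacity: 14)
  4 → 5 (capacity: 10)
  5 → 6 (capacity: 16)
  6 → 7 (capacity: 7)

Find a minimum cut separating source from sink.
Min cut value = 7, edges: (6,7)

Min cut value: 7
Partition: S = [0, 1, 2, 3, 4, 5, 6], T = [7]
Cut edges: (6,7)

By max-flow min-cut theorem, max flow = min cut = 7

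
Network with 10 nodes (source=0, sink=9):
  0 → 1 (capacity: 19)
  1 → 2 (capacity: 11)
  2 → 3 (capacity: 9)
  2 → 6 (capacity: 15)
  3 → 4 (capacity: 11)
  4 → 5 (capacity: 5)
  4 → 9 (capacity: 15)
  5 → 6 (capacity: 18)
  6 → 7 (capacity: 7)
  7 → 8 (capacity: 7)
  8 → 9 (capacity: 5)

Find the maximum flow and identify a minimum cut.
Max flow = 11, Min cut edges: (1,2)

Maximum flow: 11
Minimum cut: (1,2)
Partition: S = [0, 1], T = [2, 3, 4, 5, 6, 7, 8, 9]

Max-flow min-cut theorem verified: both equal 11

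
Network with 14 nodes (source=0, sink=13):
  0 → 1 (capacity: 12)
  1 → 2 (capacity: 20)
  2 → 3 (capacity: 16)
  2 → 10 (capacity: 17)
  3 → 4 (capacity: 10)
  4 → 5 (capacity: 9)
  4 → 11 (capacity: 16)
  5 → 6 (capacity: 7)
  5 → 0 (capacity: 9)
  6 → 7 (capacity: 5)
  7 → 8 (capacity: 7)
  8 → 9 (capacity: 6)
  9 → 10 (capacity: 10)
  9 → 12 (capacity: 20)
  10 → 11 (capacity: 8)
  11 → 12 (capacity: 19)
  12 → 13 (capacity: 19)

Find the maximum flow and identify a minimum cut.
Max flow = 12, Min cut edges: (0,1)

Maximum flow: 12
Minimum cut: (0,1)
Partition: S = [0], T = [1, 2, 3, 4, 5, 6, 7, 8, 9, 10, 11, 12, 13]

Max-flow min-cut theorem verified: both equal 12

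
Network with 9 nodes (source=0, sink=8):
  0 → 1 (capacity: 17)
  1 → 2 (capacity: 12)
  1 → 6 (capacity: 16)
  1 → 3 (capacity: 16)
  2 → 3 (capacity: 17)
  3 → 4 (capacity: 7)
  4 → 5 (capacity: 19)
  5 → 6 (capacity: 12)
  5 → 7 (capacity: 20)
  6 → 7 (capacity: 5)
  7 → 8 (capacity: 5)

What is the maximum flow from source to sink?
Maximum flow = 5

Max flow: 5

Flow assignment:
  0 → 1: 5/17
  1 → 3: 5/16
  3 → 4: 5/7
  4 → 5: 5/19
  5 → 6: 5/12
  6 → 7: 5/5
  7 → 8: 5/5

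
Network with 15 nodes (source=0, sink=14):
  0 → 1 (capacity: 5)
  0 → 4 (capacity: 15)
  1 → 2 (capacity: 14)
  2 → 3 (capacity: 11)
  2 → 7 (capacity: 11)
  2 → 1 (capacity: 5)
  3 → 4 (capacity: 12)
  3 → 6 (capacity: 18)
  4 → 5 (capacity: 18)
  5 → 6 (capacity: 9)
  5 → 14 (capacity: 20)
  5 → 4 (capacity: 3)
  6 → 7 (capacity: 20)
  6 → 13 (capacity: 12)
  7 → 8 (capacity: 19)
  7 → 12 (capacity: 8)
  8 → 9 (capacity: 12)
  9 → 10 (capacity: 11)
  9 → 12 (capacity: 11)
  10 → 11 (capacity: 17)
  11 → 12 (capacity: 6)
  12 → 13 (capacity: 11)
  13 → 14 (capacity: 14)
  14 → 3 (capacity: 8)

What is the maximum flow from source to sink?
Maximum flow = 20

Max flow: 20

Flow assignment:
  0 → 1: 5/5
  0 → 4: 15/15
  1 → 2: 5/14
  2 → 3: 5/11
  3 → 4: 3/12
  3 → 6: 2/18
  4 → 5: 18/18
  5 → 14: 18/20
  6 → 13: 2/12
  13 → 14: 2/14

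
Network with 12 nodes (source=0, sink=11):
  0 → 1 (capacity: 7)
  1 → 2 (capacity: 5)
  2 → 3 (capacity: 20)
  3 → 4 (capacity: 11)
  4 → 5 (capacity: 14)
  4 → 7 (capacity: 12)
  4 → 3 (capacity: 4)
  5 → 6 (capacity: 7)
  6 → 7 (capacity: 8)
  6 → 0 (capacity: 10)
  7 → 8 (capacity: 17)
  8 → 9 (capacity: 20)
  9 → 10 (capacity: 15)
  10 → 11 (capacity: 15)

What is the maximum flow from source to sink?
Maximum flow = 5

Max flow: 5

Flow assignment:
  0 → 1: 5/7
  1 → 2: 5/5
  2 → 3: 5/20
  3 → 4: 5/11
  4 → 7: 5/12
  7 → 8: 5/17
  8 → 9: 5/20
  9 → 10: 5/15
  10 → 11: 5/15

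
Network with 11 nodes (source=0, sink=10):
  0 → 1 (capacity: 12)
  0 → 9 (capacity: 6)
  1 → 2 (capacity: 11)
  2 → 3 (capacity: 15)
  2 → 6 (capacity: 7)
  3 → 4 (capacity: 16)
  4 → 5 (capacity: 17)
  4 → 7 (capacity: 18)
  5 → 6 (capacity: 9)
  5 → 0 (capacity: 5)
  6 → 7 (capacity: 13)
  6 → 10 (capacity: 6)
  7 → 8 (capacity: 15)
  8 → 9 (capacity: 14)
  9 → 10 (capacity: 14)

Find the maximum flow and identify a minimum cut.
Max flow = 17, Min cut edges: (0,9), (1,2)

Maximum flow: 17
Minimum cut: (0,9), (1,2)
Partition: S = [0, 1], T = [2, 3, 4, 5, 6, 7, 8, 9, 10]

Max-flow min-cut theorem verified: both equal 17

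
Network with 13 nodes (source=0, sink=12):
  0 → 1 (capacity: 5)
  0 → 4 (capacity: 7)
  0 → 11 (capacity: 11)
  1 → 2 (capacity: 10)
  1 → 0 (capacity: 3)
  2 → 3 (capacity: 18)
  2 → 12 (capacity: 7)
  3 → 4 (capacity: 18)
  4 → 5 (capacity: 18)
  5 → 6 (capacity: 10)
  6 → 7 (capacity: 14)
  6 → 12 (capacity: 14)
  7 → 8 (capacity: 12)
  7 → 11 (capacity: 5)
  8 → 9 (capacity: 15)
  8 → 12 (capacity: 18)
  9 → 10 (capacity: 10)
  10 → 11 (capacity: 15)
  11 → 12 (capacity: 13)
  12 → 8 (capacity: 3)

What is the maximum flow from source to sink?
Maximum flow = 23

Max flow: 23

Flow assignment:
  0 → 1: 5/5
  0 → 4: 7/7
  0 → 11: 11/11
  1 → 2: 5/10
  2 → 12: 5/7
  4 → 5: 7/18
  5 → 6: 7/10
  6 → 12: 7/14
  11 → 12: 11/13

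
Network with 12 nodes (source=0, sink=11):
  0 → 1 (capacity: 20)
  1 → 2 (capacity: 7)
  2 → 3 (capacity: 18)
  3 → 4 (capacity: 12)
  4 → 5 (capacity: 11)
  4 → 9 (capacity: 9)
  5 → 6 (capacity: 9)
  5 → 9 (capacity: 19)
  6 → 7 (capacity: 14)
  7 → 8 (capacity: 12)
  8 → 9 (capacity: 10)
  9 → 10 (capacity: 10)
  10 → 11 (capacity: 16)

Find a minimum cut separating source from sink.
Min cut value = 7, edges: (1,2)

Min cut value: 7
Partition: S = [0, 1], T = [2, 3, 4, 5, 6, 7, 8, 9, 10, 11]
Cut edges: (1,2)

By max-flow min-cut theorem, max flow = min cut = 7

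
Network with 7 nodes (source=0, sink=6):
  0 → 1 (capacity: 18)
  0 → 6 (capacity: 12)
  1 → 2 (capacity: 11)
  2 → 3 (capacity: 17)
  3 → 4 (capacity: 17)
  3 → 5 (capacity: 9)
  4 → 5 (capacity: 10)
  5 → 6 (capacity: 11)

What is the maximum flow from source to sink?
Maximum flow = 23

Max flow: 23

Flow assignment:
  0 → 1: 11/18
  0 → 6: 12/12
  1 → 2: 11/11
  2 → 3: 11/17
  3 → 4: 2/17
  3 → 5: 9/9
  4 → 5: 2/10
  5 → 6: 11/11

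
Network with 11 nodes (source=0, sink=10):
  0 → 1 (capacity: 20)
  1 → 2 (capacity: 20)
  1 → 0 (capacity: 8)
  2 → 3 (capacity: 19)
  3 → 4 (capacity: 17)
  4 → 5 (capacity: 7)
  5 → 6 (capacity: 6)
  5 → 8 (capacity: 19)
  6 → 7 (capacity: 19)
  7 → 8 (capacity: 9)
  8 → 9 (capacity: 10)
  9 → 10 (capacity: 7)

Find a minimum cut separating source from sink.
Min cut value = 7, edges: (9,10)

Min cut value: 7
Partition: S = [0, 1, 2, 3, 4, 5, 6, 7, 8, 9], T = [10]
Cut edges: (9,10)

By max-flow min-cut theorem, max flow = min cut = 7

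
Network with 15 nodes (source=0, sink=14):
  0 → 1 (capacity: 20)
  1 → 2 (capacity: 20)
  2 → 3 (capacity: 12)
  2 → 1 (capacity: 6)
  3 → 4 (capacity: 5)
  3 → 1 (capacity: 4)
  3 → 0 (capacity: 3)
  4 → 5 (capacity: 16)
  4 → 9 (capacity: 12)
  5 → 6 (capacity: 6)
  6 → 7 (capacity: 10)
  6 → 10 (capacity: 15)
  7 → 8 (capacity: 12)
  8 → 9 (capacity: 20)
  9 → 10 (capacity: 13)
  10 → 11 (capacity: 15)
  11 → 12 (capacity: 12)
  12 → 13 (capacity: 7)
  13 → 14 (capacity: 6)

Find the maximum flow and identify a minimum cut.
Max flow = 5, Min cut edges: (3,4)

Maximum flow: 5
Minimum cut: (3,4)
Partition: S = [0, 1, 2, 3], T = [4, 5, 6, 7, 8, 9, 10, 11, 12, 13, 14]

Max-flow min-cut theorem verified: both equal 5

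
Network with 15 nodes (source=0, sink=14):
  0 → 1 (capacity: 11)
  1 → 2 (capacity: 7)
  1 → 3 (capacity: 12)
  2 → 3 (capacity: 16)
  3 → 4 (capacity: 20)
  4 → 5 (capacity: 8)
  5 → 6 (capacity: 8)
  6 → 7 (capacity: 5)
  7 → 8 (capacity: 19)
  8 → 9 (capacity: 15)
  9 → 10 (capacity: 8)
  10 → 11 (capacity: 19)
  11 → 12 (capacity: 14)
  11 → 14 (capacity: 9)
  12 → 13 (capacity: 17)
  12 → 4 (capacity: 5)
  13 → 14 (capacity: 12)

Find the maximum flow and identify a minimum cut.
Max flow = 5, Min cut edges: (6,7)

Maximum flow: 5
Minimum cut: (6,7)
Partition: S = [0, 1, 2, 3, 4, 5, 6], T = [7, 8, 9, 10, 11, 12, 13, 14]

Max-flow min-cut theorem verified: both equal 5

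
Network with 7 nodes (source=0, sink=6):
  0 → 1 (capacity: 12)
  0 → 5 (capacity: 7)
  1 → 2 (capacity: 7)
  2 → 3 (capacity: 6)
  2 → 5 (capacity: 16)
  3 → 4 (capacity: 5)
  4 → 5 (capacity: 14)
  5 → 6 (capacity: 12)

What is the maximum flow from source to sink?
Maximum flow = 12

Max flow: 12

Flow assignment:
  0 → 1: 7/12
  0 → 5: 5/7
  1 → 2: 7/7
  2 → 5: 7/16
  5 → 6: 12/12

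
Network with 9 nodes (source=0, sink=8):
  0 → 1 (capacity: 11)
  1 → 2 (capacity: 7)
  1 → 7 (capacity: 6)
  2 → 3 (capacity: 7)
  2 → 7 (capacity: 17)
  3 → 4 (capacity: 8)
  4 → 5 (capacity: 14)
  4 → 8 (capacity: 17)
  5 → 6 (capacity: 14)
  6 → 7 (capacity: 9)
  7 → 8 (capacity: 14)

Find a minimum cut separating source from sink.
Min cut value = 11, edges: (0,1)

Min cut value: 11
Partition: S = [0], T = [1, 2, 3, 4, 5, 6, 7, 8]
Cut edges: (0,1)

By max-flow min-cut theorem, max flow = min cut = 11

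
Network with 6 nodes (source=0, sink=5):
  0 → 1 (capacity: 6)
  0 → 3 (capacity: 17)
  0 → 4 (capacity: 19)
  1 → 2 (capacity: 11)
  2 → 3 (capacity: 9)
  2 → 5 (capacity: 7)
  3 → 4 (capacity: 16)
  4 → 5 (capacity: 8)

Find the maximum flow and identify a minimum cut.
Max flow = 14, Min cut edges: (0,1), (4,5)

Maximum flow: 14
Minimum cut: (0,1), (4,5)
Partition: S = [0, 3, 4], T = [1, 2, 5]

Max-flow min-cut theorem verified: both equal 14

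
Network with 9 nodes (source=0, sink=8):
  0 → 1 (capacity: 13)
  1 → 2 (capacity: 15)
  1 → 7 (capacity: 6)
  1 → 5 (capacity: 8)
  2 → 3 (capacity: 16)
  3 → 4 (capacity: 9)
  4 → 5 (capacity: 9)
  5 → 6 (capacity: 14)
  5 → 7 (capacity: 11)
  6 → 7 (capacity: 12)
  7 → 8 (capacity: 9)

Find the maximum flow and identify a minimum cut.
Max flow = 9, Min cut edges: (7,8)

Maximum flow: 9
Minimum cut: (7,8)
Partition: S = [0, 1, 2, 3, 4, 5, 6, 7], T = [8]

Max-flow min-cut theorem verified: both equal 9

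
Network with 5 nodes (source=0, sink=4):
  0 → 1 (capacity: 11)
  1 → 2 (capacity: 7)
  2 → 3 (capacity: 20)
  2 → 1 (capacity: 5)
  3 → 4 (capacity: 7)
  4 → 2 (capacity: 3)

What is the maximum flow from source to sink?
Maximum flow = 7

Max flow: 7

Flow assignment:
  0 → 1: 7/11
  1 → 2: 7/7
  2 → 3: 7/20
  3 → 4: 7/7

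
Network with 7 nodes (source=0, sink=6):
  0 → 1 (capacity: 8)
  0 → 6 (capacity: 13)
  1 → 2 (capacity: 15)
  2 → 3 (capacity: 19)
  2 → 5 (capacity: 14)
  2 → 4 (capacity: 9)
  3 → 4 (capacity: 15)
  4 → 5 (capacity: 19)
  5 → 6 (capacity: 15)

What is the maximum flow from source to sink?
Maximum flow = 21

Max flow: 21

Flow assignment:
  0 → 1: 8/8
  0 → 6: 13/13
  1 → 2: 8/15
  2 → 5: 8/14
  5 → 6: 8/15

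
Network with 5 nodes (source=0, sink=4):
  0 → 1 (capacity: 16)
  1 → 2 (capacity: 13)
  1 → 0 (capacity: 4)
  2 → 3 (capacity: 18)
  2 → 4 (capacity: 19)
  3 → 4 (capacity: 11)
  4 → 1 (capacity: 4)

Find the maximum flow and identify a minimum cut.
Max flow = 13, Min cut edges: (1,2)

Maximum flow: 13
Minimum cut: (1,2)
Partition: S = [0, 1], T = [2, 3, 4]

Max-flow min-cut theorem verified: both equal 13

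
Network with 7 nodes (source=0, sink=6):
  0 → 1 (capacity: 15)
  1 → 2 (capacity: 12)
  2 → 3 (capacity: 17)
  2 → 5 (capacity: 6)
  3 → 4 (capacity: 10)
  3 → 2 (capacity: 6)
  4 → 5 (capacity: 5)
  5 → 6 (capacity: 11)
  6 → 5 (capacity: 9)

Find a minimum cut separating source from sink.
Min cut value = 11, edges: (5,6)

Min cut value: 11
Partition: S = [0, 1, 2, 3, 4, 5], T = [6]
Cut edges: (5,6)

By max-flow min-cut theorem, max flow = min cut = 11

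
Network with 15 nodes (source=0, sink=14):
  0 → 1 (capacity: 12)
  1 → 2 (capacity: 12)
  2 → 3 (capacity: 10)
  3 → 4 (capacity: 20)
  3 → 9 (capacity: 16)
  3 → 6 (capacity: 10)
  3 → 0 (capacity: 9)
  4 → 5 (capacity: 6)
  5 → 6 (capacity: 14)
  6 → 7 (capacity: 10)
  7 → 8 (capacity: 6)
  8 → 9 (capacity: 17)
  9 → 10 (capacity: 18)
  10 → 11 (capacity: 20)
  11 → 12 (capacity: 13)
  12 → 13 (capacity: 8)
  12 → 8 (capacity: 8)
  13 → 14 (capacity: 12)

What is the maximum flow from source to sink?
Maximum flow = 8

Max flow: 8

Flow assignment:
  0 → 1: 10/12
  1 → 2: 10/12
  2 → 3: 10/10
  3 → 9: 8/16
  3 → 0: 2/9
  9 → 10: 8/18
  10 → 11: 8/20
  11 → 12: 8/13
  12 → 13: 8/8
  13 → 14: 8/12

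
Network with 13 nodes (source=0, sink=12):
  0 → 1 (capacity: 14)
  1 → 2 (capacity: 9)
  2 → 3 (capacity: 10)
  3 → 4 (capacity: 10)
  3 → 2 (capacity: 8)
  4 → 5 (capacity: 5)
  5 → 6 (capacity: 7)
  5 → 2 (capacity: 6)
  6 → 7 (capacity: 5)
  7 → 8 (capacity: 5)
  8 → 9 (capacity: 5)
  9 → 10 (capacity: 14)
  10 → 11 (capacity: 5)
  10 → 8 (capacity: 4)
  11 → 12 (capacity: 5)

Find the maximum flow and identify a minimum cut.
Max flow = 5, Min cut edges: (11,12)

Maximum flow: 5
Minimum cut: (11,12)
Partition: S = [0, 1, 2, 3, 4, 5, 6, 7, 8, 9, 10, 11], T = [12]

Max-flow min-cut theorem verified: both equal 5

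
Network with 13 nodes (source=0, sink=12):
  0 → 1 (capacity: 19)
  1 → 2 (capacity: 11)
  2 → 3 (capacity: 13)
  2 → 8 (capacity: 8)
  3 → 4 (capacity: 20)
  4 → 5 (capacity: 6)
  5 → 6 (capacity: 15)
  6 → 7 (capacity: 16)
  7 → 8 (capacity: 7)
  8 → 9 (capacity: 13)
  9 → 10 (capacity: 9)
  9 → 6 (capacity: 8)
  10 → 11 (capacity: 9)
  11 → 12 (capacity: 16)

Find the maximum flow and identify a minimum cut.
Max flow = 9, Min cut edges: (10,11)

Maximum flow: 9
Minimum cut: (10,11)
Partition: S = [0, 1, 2, 3, 4, 5, 6, 7, 8, 9, 10], T = [11, 12]

Max-flow min-cut theorem verified: both equal 9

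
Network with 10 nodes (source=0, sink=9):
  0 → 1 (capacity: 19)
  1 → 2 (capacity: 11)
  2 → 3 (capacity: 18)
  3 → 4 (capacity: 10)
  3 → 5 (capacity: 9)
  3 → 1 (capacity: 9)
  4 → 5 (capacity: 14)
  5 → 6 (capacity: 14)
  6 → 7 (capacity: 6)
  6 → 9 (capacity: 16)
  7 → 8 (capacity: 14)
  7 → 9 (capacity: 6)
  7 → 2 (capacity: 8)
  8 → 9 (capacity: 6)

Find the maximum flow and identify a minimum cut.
Max flow = 11, Min cut edges: (1,2)

Maximum flow: 11
Minimum cut: (1,2)
Partition: S = [0, 1], T = [2, 3, 4, 5, 6, 7, 8, 9]

Max-flow min-cut theorem verified: both equal 11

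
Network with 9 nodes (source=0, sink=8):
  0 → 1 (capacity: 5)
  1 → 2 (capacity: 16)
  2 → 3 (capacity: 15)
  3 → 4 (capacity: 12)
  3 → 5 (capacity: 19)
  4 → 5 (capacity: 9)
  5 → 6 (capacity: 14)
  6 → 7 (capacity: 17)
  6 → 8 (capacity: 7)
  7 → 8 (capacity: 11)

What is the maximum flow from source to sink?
Maximum flow = 5

Max flow: 5

Flow assignment:
  0 → 1: 5/5
  1 → 2: 5/16
  2 → 3: 5/15
  3 → 5: 5/19
  5 → 6: 5/14
  6 → 8: 5/7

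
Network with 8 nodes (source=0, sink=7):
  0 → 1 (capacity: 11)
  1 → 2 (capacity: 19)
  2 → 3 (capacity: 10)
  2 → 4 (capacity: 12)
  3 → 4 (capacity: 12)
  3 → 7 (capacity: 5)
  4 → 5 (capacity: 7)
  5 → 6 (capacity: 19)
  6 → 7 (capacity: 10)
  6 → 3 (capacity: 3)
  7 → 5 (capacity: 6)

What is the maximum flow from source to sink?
Maximum flow = 11

Max flow: 11

Flow assignment:
  0 → 1: 11/11
  1 → 2: 11/19
  2 → 3: 10/10
  2 → 4: 1/12
  3 → 4: 5/12
  3 → 7: 5/5
  4 → 5: 6/7
  5 → 6: 6/19
  6 → 7: 6/10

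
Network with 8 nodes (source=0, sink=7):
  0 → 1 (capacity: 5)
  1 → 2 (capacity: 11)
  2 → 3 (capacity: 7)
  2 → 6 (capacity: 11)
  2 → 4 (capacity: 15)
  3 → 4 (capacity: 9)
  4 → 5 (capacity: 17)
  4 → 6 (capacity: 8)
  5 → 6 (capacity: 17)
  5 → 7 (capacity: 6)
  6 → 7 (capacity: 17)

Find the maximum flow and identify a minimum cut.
Max flow = 5, Min cut edges: (0,1)

Maximum flow: 5
Minimum cut: (0,1)
Partition: S = [0], T = [1, 2, 3, 4, 5, 6, 7]

Max-flow min-cut theorem verified: both equal 5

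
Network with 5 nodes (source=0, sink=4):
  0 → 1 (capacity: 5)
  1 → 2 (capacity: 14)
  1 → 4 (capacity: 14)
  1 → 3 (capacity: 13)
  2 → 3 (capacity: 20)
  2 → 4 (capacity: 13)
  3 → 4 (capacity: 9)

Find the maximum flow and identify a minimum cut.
Max flow = 5, Min cut edges: (0,1)

Maximum flow: 5
Minimum cut: (0,1)
Partition: S = [0], T = [1, 2, 3, 4]

Max-flow min-cut theorem verified: both equal 5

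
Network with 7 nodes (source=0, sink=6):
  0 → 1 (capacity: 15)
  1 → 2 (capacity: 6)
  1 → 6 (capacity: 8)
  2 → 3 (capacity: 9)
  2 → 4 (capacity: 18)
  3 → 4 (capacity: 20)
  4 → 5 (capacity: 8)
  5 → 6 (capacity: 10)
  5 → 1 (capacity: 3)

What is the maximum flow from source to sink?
Maximum flow = 14

Max flow: 14

Flow assignment:
  0 → 1: 14/15
  1 → 2: 6/6
  1 → 6: 8/8
  2 → 4: 6/18
  4 → 5: 6/8
  5 → 6: 6/10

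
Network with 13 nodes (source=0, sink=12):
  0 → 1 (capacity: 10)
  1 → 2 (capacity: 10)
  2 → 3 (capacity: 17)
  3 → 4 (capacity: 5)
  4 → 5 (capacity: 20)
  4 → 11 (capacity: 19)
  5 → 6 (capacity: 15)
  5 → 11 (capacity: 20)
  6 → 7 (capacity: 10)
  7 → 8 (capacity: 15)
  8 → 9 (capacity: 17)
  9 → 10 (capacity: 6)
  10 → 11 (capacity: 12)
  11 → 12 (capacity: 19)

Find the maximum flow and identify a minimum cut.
Max flow = 5, Min cut edges: (3,4)

Maximum flow: 5
Minimum cut: (3,4)
Partition: S = [0, 1, 2, 3], T = [4, 5, 6, 7, 8, 9, 10, 11, 12]

Max-flow min-cut theorem verified: both equal 5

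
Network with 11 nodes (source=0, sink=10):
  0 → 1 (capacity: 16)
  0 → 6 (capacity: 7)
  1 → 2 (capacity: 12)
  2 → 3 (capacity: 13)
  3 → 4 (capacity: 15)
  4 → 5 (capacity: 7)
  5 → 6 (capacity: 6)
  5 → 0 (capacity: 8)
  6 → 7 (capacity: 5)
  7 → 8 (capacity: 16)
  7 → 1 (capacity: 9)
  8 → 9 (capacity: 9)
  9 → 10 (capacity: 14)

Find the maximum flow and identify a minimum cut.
Max flow = 5, Min cut edges: (6,7)

Maximum flow: 5
Minimum cut: (6,7)
Partition: S = [0, 1, 2, 3, 4, 5, 6], T = [7, 8, 9, 10]

Max-flow min-cut theorem verified: both equal 5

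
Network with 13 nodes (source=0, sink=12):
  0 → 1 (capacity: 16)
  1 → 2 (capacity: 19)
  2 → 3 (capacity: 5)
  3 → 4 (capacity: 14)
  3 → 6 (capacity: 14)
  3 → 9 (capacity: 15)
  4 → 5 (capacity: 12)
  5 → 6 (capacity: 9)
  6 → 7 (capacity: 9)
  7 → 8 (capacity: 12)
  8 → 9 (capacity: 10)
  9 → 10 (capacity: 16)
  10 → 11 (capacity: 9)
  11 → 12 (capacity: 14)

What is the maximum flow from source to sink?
Maximum flow = 5

Max flow: 5

Flow assignment:
  0 → 1: 5/16
  1 → 2: 5/19
  2 → 3: 5/5
  3 → 9: 5/15
  9 → 10: 5/16
  10 → 11: 5/9
  11 → 12: 5/14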